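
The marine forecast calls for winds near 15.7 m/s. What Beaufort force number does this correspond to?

15.7 m/s lies in the Beaufort 7 band (near gale, 13.9–17.1 m/s).

Beaufort force 7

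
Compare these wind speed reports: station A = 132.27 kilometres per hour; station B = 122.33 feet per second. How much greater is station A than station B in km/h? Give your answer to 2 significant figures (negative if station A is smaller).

-2.0 km/h

station B: 122.33 ft/s = 134.230 km/h.
Difference: 132.270 − 134.230 = -2.0 km/h.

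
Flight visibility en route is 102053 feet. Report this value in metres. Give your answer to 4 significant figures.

1 ft = 0.3048 m, so 102053 × 0.3048 = 31110 m.

31110 m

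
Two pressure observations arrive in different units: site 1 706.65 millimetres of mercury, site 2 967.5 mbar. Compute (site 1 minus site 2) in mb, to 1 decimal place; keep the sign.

site 1: 706.65 mmHg = 942.123 mb.
Difference: 942.123 − 967.500 = -25.4 mb.

-25.4 mb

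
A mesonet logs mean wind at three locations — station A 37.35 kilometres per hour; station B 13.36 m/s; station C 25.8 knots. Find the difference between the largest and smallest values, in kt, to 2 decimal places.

station A: 37.35 km/h = 20.1674 kt.
station B: 13.36 m/s = 25.9698 kt.
Spread: 25.9698 − 20.1674 = 5.80 kt.

5.80 kt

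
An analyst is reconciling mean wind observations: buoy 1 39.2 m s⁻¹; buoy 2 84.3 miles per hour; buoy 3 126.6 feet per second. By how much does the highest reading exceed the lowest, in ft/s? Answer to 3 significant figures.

4.97 ft/s

buoy 1: 39.2 m/s = 128.6089 ft/s.
buoy 2: 84.3 mph = 123.6400 ft/s.
Spread: 128.6089 − 123.6400 = 4.97 ft/s.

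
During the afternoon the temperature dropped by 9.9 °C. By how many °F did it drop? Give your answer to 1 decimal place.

Converting a difference, only the 9/5 scale factor applies: Δ°F = 9.9 × 1.8 = 17.8 °F.

17.8 °F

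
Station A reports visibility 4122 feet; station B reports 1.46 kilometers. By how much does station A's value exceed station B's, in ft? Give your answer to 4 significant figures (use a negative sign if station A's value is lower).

-668.0 ft

station B: 1.46 km = 4790.026 ft.
Difference: 4122.000 − 4790.026 = -668.0 ft.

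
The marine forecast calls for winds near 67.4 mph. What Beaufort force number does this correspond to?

67.4 mph = 30.1 m/s, which is Beaufort 11 (violent storm, 28.5–32.6 m/s).

Beaufort force 11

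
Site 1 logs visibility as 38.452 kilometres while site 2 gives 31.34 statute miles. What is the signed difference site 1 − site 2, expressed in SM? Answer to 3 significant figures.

site 1: 38.452 km = 23.8930 SM.
Difference: 23.8930 − 31.3400 = -7.45 SM.

-7.45 SM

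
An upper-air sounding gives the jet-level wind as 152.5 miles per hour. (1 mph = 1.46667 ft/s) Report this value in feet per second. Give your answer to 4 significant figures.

1 mph = 1.46667 ft/s, so 152.5 × 1.46667 = 223.7 ft/s.

223.7 ft/s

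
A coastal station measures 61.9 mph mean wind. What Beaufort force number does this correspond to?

61.9 mph = 27.7 m/s, which is Beaufort 10 (storm, 24.5–28.4 m/s).

Beaufort force 10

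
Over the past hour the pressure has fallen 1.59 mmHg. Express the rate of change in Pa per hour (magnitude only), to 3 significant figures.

1.59 mmHg / 1 h × 133.322 Pa/mmHg = 212 Pa/h.

212 Pa per hour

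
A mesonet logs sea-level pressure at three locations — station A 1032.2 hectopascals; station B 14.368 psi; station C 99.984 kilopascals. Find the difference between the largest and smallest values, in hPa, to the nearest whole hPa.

station B: 14.368 psi = 990.64 hPa.
station C: 99.984 kPa = 999.84 hPa.
Spread: 1032.20 − 990.64 = 42 hPa.

42 hPa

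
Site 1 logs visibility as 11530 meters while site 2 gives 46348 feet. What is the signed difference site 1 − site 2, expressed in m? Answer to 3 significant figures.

-2600 m

site 2: 46348 ft = 14126.87 m.
Difference: 11530.00 − 14126.87 = -2600 m.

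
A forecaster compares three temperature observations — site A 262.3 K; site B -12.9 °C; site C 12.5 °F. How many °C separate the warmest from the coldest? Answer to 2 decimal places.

2.07 °C

site A: 262.3 K = -10.850 °C.
site C: 12.5 °F = -10.833 °C.
Spread: (-10.833) − (-12.900) = 2.067 °C.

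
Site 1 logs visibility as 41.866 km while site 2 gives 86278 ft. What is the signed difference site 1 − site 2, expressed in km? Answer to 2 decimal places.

15.57 km

site 2: 86278 ft = 26.2975 km.
Difference: 41.8660 − 26.2975 = 15.57 km.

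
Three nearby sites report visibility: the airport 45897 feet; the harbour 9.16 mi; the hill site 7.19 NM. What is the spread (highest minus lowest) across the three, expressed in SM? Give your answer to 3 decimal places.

the airport: 45897 ft = 8.69261 SM.
the hill site: 7.19 nmi = 8.27410 SM.
Spread: 9.16000 − 8.27410 = 0.886 SM.

0.886 SM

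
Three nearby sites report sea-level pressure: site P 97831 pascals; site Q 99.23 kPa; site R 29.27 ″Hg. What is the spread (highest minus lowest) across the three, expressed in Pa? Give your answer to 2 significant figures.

site Q: 99.23 kPa = 99230.00 Pa.
site R: 29.27 inHg = 99119.61 Pa.
Spread: 99230.00 − 97831.00 = 1400 Pa.

1400 Pa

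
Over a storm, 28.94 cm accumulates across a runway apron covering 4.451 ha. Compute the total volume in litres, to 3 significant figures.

Depth: 28.94 cm × 10 = 289.4 mm.
Area: 4.451 ha = 44510 m².
1 mm over 1 m² is 1 L, so volume = 289.4 × 44510 = 12881194 L ≈ 12900000 L.

12900000 litres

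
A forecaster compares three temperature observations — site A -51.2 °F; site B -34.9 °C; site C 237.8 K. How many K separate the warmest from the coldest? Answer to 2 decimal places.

site A: -51.2 °F = -46.222 °C.
site C: 237.8 K = -35.350 °C.
Spread: (-34.900) − (-46.222) = 11.322 °C.

11.32 K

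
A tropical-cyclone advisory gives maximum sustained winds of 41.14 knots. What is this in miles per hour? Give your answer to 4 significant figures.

1 kt = 1.15078 mph, so 41.14 × 1.15078 = 47.34 mph.

47.34 mph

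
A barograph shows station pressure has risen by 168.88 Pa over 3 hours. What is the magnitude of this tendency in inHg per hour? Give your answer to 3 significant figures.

0.0166 inHg per hour

168.88 Pa / 3 h × 0.0002953 inHg/Pa = 0.0166 inHg/h.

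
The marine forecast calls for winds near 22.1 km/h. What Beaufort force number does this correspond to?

22.1 km/h = 6.1 m/s, which is Beaufort 4 (moderate breeze, 5.5–7.9 m/s).

Beaufort force 4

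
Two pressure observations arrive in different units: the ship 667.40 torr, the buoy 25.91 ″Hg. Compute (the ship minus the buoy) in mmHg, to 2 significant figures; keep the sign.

the buoy: 25.91 inHg = 658.114 mmHg.
Difference: 667.400 − 658.114 = 9.3 mmHg.

9.3 mmHg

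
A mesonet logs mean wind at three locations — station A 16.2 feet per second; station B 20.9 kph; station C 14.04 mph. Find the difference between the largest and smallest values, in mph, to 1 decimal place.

3.0 mph

station A: 16.2 ft/s = 11.045 mph.
station B: 20.9 km/h = 12.987 mph.
Spread: 14.040 − 11.045 = 3.0 mph.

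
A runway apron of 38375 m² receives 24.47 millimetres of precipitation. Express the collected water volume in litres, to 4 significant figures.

939000 litres

1 mm over 1 m² is 1 L, so volume = 24.47 × 38375 = 939036.25 L ≈ 939000 L.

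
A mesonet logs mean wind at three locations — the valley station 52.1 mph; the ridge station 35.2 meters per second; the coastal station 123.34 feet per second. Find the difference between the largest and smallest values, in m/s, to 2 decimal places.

the valley station: 52.1 mph = 23.2908 m/s.
the coastal station: 123.34 ft/s = 37.5940 m/s.
Spread: 37.5940 − 23.2908 = 14.30 m/s.

14.30 m/s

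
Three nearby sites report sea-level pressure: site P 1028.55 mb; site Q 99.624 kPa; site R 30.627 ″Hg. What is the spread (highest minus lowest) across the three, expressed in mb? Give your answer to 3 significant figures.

site Q: 99.624 kPa = 996.240 mb.
site R: 30.627 inHg = 1037.149 mb.
Spread: 1037.149 − 996.240 = 40.9 mb.

40.9 mb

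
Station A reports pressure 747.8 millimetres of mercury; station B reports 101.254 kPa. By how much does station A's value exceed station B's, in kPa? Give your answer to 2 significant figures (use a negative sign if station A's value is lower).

station A: 747.8 mmHg = 99.698 kPa.
Difference: 99.698 − 101.254 = -1.6 kPa.

-1.6 kPa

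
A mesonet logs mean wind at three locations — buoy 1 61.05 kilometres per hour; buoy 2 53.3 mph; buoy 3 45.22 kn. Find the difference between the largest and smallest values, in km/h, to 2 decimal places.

buoy 2: 53.3 mph = 85.7780 km/h.
buoy 3: 45.22 kt = 83.7474 km/h.
Spread: 85.7780 − 61.0500 = 24.73 km/h.

24.73 km/h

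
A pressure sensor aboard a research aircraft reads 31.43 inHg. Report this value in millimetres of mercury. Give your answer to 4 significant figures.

798.3 mmHg

1 inHg = 25.4 mmHg, so 31.43 × 25.4 = 798.3 mmHg.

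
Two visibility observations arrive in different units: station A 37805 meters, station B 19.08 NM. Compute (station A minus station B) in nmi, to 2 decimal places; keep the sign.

station A: 37805 m = 20.4131 nmi.
Difference: 20.4131 − 19.0800 = 1.33 nmi.

1.33 nmi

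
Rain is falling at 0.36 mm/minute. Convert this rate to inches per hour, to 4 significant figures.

0.36 mm/minute × 0.0393701 in/mm × 60 minute/hour = 0.8504 in/hour.

0.8504 in/hour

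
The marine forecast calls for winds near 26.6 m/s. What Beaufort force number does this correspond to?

26.6 m/s lies in the Beaufort 10 band (storm, 24.5–28.4 m/s).

Beaufort force 10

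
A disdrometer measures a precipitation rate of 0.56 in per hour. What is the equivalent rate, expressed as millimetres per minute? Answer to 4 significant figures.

0.2371 mm/minute

0.56 in/hour × 25.4 mm/in × 0.0166667 hour/minute = 0.2371 mm/minute.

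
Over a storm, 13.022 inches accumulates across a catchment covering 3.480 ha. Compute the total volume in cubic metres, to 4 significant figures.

Depth: 13.022 in × 25.4 = 330.7588 mm.
Area: 3.480 ha = 34800 m².
1 mm over 1 m² is 1 L, so volume = 330.7588 × 34800 = 11510406 L = 11510 m³.

11510 cubic metres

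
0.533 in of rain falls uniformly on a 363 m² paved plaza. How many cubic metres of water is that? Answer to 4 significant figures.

4.914 cubic metres

Depth: 0.533 in × 25.4 = 13.5382 mm.
1 mm over 1 m² is 1 L, so volume = 13.5382 × 363 = 4914.3666 L = 4.914 m³.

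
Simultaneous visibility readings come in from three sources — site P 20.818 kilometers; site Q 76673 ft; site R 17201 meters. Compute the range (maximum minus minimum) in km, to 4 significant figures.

6.169 km

site Q: 76673 ft = 23.36993 km.
site R: 17201 m = 17.20100 km.
Spread: 23.36993 − 17.20100 = 6.169 km.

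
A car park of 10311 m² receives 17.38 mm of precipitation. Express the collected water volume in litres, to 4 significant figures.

179200 litres

1 mm over 1 m² is 1 L, so volume = 17.38 × 10311 = 179205.18 L ≈ 179200 L.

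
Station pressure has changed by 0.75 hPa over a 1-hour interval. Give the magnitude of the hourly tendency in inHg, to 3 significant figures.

0.0221 inHg per hour

0.75 hPa / 1 h × 0.02953 inHg/hPa = 0.0221 inHg/h.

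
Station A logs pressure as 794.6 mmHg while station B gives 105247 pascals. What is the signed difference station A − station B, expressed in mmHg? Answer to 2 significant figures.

5.2 mmHg

station B: 105247 Pa = 789.417 mmHg.
Difference: 794.600 − 789.417 = 5.2 mmHg.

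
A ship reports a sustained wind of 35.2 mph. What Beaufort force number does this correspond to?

35.2 mph = 15.7 m/s, which is Beaufort 7 (near gale, 13.9–17.1 m/s).

Beaufort force 7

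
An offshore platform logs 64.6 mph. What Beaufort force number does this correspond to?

Beaufort force 11

64.6 mph = 28.9 m/s, which is Beaufort 11 (violent storm, 28.5–32.6 m/s).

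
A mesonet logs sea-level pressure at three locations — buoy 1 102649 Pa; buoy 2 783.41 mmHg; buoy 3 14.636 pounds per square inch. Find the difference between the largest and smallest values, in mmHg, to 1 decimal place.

buoy 1: 102649 Pa = 769.931 mmHg.
buoy 3: 14.636 psi = 756.900 mmHg.
Spread: 783.410 − 756.900 = 26.5 mmHg.

26.5 mmHg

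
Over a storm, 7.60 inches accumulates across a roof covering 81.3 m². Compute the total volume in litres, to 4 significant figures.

15690 litres

Depth: 7.60 in × 25.4 = 193.04 mm.
1 mm over 1 m² is 1 L, so volume = 193.04 × 81.3 = 15694.152 L ≈ 15690 L.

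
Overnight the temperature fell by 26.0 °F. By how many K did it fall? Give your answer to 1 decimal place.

14.4 K

A change of 1 °C equals a change of 1.8 °F: ΔK = 26.0 × 0.5556 = 14.4 K.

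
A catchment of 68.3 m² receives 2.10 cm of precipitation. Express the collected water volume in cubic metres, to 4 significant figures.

1.434 cubic metres

Depth: 2.10 cm × 10 = 21 mm.
1 mm over 1 m² is 1 L, so volume = 21 × 68.3 = 1434.3 L = 1.434 m³.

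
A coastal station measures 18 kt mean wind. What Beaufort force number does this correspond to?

18 kt lies in the Beaufort 5 band (fresh breeze, 17–21 kt).

Beaufort force 5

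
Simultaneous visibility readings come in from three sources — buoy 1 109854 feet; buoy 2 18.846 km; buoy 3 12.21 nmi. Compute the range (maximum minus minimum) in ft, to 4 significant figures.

48020 ft

buoy 2: 18.846 km = 61830.71 ft.
buoy 3: 12.21 nmi = 74189.37 ft.
Spread: 109854.00 − 61830.71 = 48020 ft.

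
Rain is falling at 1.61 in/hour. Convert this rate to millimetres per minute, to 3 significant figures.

1.61 in/hour × 25.4 mm/in × 0.0166667 hour/minute = 0.682 mm/minute.

0.682 mm/minute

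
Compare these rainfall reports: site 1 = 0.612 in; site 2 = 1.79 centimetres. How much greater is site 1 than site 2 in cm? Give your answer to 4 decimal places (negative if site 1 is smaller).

site 1: 0.612 in = 1.554480 cm.
Difference: 1.554480 − 1.790000 = -0.2355 cm.

-0.2355 cm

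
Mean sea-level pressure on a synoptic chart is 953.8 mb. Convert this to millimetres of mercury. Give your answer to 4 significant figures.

1 mb = 0.750062 mmHg, so 953.8 × 0.750062 = 715.4 mmHg.

715.4 mmHg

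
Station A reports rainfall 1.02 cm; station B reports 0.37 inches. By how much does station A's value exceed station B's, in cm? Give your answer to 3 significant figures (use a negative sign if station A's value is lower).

station B: 0.37 in = 0.939800 cm.
Difference: 1.020000 − 0.939800 = 0.0802 cm.

0.0802 cm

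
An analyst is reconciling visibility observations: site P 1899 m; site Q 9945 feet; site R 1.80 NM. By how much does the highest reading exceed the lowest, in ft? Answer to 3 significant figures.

site P: 1899 m = 6230.31 ft.
site R: 1.80 nmi = 10937.01 ft.
Spread: 10937.01 − 6230.31 = 4710 ft.

4710 ft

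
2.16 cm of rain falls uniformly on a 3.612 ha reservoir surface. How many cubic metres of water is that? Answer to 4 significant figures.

Depth: 2.16 cm × 10 = 21.6 mm.
Area: 3.612 ha = 36120 m².
1 mm over 1 m² is 1 L, so volume = 21.6 × 36120 = 780192 L = 780.2 m³.

780.2 cubic metres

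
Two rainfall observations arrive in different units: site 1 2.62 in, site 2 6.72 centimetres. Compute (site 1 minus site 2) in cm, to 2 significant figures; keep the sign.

-0.065 cm

site 1: 2.62 in = 6.65480 cm.
Difference: 6.65480 − 6.72000 = -0.065 cm.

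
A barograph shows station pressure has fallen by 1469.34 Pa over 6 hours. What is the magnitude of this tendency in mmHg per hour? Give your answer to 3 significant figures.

1469.34 Pa / 6 h × 0.00750062 mmHg/Pa = 1.84 mmHg/h.

1.84 mmHg per hour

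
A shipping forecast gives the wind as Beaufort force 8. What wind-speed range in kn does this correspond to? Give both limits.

Beaufort 8 (gale) spans 34–40 knots.

34 to 40 kt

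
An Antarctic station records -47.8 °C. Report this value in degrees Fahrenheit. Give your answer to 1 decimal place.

°F = °C × 9/5 + 32 = -47.8 × 1.8 + 32 = -54.0 °F.

-54.0 °F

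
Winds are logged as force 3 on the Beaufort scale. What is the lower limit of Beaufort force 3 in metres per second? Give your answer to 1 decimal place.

3.4 m/s

Beaufort 3 (gentle breeze) spans 3.4–5.4 m/s.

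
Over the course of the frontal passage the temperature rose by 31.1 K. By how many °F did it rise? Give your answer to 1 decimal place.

56.0 °F

For a temperature change the 32° offset cancels: Δ°F = 31.1 × 1.8 = 56.0 °F.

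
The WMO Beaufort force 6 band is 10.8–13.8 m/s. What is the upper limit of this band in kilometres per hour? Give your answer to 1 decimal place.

49.7 km/h

10.8–13.8 m/s × 3.6 = 38.9–49.7 km/h.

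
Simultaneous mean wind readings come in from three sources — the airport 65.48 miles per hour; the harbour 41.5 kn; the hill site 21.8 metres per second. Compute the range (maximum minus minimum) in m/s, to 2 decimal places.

7.92 m/s

the airport: 65.48 mph = 29.2722 m/s.
the harbour: 41.5 kt = 21.3494 m/s.
Spread: 29.2722 − 21.3494 = 7.92 m/s.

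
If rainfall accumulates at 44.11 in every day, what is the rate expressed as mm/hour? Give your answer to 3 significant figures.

44.11 in/day × 25.4 mm/in × 0.0416667 day/hour = 46.7 mm/hour.

46.7 mm/hour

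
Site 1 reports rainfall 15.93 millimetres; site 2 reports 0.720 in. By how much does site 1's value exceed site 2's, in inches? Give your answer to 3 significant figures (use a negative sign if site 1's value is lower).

site 1: 15.93 mm = 0.627165 in.
Difference: 0.627165 − 0.720000 = -0.0928 in.

-0.0928 in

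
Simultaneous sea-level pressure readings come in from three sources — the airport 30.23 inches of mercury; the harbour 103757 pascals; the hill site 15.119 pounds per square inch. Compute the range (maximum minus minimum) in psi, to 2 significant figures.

the airport: 30.23 inHg = 14.8476 psi.
the harbour: 103757 Pa = 15.0487 psi.
Spread: 15.1190 − 14.8476 = 0.27 psi.

0.27 psi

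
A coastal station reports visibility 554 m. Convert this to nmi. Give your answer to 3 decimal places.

0.299 nmi

1 m = 0.000539957 nmi, so 554 × 0.000539957 = 0.299 nmi.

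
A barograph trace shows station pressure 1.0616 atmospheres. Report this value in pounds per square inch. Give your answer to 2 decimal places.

1 atm = 14.6959 psi, so 1.0616 × 14.6959 = 15.60 psi.

15.60 psi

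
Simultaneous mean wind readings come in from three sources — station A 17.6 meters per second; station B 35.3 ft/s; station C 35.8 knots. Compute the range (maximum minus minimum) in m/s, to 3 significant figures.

station B: 35.3 ft/s = 10.7594 m/s.
station C: 35.8 kt = 18.4171 m/s.
Spread: 18.4171 − 10.7594 = 7.66 m/s.

7.66 m/s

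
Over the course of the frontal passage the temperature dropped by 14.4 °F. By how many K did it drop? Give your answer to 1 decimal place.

Converting a difference, only the 9/5 scale factor applies: ΔK = 14.4 × 0.5556 = 8.0 K.

8.0 K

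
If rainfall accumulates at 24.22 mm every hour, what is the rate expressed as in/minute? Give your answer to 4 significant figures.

0.01589 in/minute

24.22 mm/hour × 0.0393701 in/mm × 0.0166667 hour/minute = 0.01589 in/minute.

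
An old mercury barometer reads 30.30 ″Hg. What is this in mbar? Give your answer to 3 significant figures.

1 inHg = 33.8639 mb, so 30.30 × 33.8639 = 1030 mb.

1030 mb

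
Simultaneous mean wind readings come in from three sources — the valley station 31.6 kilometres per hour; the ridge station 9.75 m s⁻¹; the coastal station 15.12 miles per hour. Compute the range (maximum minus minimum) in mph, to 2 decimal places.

6.69 mph

the valley station: 31.6 km/h = 19.6353 mph.
the ridge station: 9.75 m/s = 21.8101 mph.
Spread: 21.8101 − 15.1200 = 6.69 mph.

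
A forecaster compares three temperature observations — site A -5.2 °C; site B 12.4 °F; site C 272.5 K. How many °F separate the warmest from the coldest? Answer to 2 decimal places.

18.43 °F

site B: 12.4 °F = -10.889 °C.
site C: 272.5 K = -0.650 °C.
Spread: (-0.650) − (-10.889) = 10.239 °C = 18.43 °F.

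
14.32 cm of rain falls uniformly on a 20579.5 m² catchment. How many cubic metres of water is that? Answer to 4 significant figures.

Depth: 14.32 cm × 10 = 143.2 mm.
1 mm over 1 m² is 1 L, so volume = 143.2 × 20579.5 = 2946984.4 L = 2947 m³.

2947 cubic metres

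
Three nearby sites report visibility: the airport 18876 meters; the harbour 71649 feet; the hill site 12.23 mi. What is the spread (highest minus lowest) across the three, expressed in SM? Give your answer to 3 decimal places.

1.841 SM

the airport: 18876 m = 11.72900 SM.
the harbour: 71649 ft = 13.56989 SM.
Spread: 13.56989 − 11.72900 = 1.841 SM.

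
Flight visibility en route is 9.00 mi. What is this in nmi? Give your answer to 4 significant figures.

1 SM = 0.868976 nmi, so 9.00 × 0.868976 = 7.821 nmi.

7.821 nmi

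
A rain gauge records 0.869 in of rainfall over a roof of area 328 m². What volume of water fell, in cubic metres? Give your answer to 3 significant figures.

7.24 cubic metres

Depth: 0.869 in × 25.4 = 22.0726 mm.
1 mm over 1 m² is 1 L, so volume = 22.0726 × 328 = 7239.8128 L = 7.24 m³.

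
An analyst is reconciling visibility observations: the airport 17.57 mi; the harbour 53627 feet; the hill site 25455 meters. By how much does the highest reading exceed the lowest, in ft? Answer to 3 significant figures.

39100 ft

the airport: 17.57 SM = 92769.60 ft.
the hill site: 25455 m = 83513.78 ft.
Spread: 92769.60 − 53627.00 = 39100 ft.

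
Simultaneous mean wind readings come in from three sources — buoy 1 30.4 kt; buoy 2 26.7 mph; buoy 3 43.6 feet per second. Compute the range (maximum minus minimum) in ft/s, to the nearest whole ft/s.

buoy 1: 30.4 kt = 51.31 ft/s.
buoy 2: 26.7 mph = 39.16 ft/s.
Spread: 51.31 − 39.16 = 12 ft/s.

12 ft/s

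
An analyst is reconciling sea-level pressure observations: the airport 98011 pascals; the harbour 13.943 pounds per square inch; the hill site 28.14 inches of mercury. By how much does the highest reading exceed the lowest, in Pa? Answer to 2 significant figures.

2700 Pa

the harbour: 13.943 psi = 96133.60 Pa.
the hill site: 28.14 inHg = 95292.99 Pa.
Spread: 98011.00 − 95292.99 = 2700 Pa.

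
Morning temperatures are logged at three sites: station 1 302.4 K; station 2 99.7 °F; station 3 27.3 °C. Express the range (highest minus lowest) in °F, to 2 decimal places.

18.56 °F

station 1: 302.4 K = 29.250 °C.
station 2: 99.7 °F = 37.611 °C.
Spread: 37.611 − 27.300 = 10.311 °C = 18.56 °F.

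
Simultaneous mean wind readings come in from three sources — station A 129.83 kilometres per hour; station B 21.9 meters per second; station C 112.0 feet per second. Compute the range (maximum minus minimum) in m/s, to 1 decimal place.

14.2 m/s

station A: 129.83 km/h = 36.064 m/s.
station C: 112.0 ft/s = 34.138 m/s.
Spread: 36.064 − 21.900 = 14.2 m/s.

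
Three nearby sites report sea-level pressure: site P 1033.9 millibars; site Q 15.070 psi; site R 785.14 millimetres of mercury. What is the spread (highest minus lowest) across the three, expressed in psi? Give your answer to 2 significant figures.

0.19 psi

site P: 1033.9 mb = 14.9955 psi.
site R: 785.14 mmHg = 15.1821 psi.
Spread: 15.1821 − 14.9955 = 0.19 psi.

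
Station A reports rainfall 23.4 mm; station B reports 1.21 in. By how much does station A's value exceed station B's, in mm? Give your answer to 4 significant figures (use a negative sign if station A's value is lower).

station B: 1.21 in = 30.73400 mm.
Difference: 23.40000 − 30.73400 = -7.334 mm.

-7.334 mm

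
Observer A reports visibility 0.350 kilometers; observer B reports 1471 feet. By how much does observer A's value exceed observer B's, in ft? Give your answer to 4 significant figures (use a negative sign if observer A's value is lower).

observer A: 0.350 km = 1148.294 ft.
Difference: 1148.294 − 1471.000 = -322.7 ft.

-322.7 ft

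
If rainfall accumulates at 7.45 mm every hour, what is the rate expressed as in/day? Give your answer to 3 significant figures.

7.04 in/day

7.45 mm/hour × 0.0393701 in/mm × 24 hour/day = 7.04 in/day.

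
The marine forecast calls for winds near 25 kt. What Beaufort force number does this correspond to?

Beaufort force 6

25 kt lies in the Beaufort 6 band (strong breeze, 22–27 kt).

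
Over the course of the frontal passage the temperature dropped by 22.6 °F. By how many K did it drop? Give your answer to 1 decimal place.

12.6 K

For a temperature change the 32° offset cancels: ΔK = 22.6 × 0.5556 = 12.6 K.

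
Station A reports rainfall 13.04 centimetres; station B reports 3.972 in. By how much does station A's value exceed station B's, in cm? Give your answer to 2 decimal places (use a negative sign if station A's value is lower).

station B: 3.972 in = 10.0889 cm.
Difference: 13.0400 − 10.0889 = 2.95 cm.

2.95 cm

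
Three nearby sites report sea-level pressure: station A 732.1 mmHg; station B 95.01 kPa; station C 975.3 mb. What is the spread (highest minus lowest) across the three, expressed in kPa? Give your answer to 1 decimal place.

2.6 kPa

station A: 732.1 mmHg = 97.605 kPa.
station C: 975.3 mb = 97.530 kPa.
Spread: 97.605 − 95.010 = 2.6 kPa.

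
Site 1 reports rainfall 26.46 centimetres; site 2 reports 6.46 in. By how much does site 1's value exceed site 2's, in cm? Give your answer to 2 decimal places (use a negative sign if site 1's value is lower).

10.05 cm

site 2: 6.46 in = 16.4084 cm.
Difference: 26.4600 − 16.4084 = 10.05 cm.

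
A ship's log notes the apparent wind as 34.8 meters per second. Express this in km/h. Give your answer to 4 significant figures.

1 m/s = 3.6 km/h, so 34.8 × 3.6 = 125.3 km/h.

125.3 km/h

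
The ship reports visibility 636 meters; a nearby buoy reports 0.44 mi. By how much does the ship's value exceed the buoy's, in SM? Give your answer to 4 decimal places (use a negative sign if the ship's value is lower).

the ship: 636 m = 0.395192 SM.
Difference: 0.395192 − 0.440000 = -0.0448 SM.

-0.0448 SM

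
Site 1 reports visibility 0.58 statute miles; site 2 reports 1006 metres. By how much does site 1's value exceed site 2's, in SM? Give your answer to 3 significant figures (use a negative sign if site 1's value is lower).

-0.0451 SM

site 2: 1006 m = 0.625099 SM.
Difference: 0.580000 − 0.625099 = -0.0451 SM.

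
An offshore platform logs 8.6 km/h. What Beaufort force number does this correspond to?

Beaufort force 2

8.6 km/h = 2.4 m/s, which is Beaufort 2 (light breeze, 1.6–3.3 m/s).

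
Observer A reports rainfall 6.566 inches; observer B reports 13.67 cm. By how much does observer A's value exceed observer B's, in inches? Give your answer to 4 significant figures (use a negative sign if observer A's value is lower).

1.184 in

observer B: 13.67 cm = 5.38189 in.
Difference: 6.56600 − 5.38189 = 1.184 in.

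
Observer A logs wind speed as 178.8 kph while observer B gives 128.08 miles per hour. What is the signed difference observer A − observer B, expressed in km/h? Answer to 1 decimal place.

-27.3 km/h

observer B: 128.08 mph = 206.125 km/h.
Difference: 178.800 − 206.125 = -27.3 km/h.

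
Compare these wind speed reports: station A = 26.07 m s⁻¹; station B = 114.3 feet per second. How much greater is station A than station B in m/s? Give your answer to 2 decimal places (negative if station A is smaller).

-8.77 m/s

station B: 114.3 ft/s = 34.8386 m/s.
Difference: 26.0700 − 34.8386 = -8.77 m/s.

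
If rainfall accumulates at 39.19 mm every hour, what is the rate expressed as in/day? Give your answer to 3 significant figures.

37.0 in/day

39.19 mm/hour × 0.0393701 in/mm × 24 hour/day = 37.0 in/day.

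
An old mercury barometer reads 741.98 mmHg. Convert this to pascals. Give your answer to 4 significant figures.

1 mmHg = 133.322 Pa, so 741.98 × 133.322 = 98920 Pa.

98920 Pa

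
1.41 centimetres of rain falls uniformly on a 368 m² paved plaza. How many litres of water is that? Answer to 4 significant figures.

Depth: 1.41 cm × 10 = 14.1 mm.
1 mm over 1 m² is 1 L, so volume = 14.1 × 368 = 5188.8 L ≈ 5189 L.

5189 litres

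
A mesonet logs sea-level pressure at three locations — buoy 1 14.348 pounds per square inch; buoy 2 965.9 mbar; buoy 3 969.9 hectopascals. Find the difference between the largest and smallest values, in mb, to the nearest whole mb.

buoy 1: 14.348 psi = 989.26 mb.
buoy 3: 969.9 hPa = 969.90 mb.
Spread: 989.26 − 965.90 = 23 mb.

23 mb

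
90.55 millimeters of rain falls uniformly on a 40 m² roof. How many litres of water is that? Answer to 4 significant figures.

1 mm over 1 m² is 1 L, so volume = 90.55 × 40 = 3622 L.

3622 litres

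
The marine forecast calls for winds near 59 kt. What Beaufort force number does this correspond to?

Beaufort force 11

59 kt lies in the Beaufort 11 band (violent storm, 56–63 kt).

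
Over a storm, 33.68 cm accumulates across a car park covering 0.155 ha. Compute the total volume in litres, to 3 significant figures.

Depth: 33.68 cm × 10 = 336.8 mm.
Area: 0.155 ha = 1550 m².
1 mm over 1 m² is 1 L, so volume = 336.8 × 1550 = 522040 L ≈ 522000 L.

522000 litres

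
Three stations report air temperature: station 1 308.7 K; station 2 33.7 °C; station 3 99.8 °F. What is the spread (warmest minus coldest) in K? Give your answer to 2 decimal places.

3.97 K

station 1: 308.7 K = 35.550 °C.
station 3: 99.8 °F = 37.667 °C.
Spread: 37.667 − 33.700 = 3.967 °C.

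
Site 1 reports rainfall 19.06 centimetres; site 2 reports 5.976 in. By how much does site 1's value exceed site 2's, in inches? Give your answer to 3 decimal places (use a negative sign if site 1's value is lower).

site 1: 19.06 cm = 7.50394 in.
Difference: 7.50394 − 5.97600 = 1.528 in.

1.528 in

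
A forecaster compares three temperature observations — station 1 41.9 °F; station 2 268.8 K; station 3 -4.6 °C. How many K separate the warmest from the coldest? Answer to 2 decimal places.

10.10 K

station 1: 41.9 °F = 5.500 °C.
station 2: 268.8 K = -4.350 °C.
Spread: 5.500 − (-4.600) = 10.100 °C.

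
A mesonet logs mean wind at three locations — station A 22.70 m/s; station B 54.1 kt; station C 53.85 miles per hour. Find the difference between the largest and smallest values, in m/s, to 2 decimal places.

5.13 m/s

station B: 54.1 kt = 27.8314 m/s.
station C: 53.85 mph = 24.0731 m/s.
Spread: 27.8314 − 22.7000 = 5.13 m/s.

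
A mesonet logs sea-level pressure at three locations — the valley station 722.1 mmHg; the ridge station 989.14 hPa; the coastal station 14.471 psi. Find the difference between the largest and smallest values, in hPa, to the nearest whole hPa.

35 hPa

the valley station: 722.1 mmHg = 962.72 hPa.
the coastal station: 14.471 psi = 997.74 hPa.
Spread: 997.74 − 962.72 = 35 hPa.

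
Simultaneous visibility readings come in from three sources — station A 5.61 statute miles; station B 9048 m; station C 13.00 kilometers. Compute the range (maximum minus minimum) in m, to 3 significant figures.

station A: 5.61 SM = 9028.42 m.
station C: 13.00 km = 13000.00 m.
Spread: 13000.00 − 9028.42 = 3970 m.

3970 m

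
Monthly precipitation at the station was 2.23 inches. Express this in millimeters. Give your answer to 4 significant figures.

56.64 mm

1 in = 25.4 mm, so 2.23 × 25.4 = 56.64 mm.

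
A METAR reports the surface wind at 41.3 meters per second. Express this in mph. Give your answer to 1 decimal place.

92.4 mph

1 m/s = 2.23694 mph, so 41.3 × 2.23694 = 92.4 mph.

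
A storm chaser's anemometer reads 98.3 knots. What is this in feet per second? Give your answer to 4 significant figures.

165.9 ft/s

1 kt = 1.68781 ft/s, so 98.3 × 1.68781 = 165.9 ft/s.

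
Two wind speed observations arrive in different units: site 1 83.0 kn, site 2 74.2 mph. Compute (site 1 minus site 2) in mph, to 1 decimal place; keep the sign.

site 1: 83.0 kt = 95.515 mph.
Difference: 95.515 − 74.200 = 21.3 mph.

21.3 mph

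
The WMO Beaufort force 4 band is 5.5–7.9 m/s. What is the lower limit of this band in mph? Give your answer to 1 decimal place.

5.5–7.9 m/s × 2.237 = 12.3–17.7 mph.

12.3 mph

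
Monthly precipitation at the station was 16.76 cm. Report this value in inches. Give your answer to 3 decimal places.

1 cm = 0.393701 in, so 16.76 × 0.393701 = 6.598 in.

6.598 in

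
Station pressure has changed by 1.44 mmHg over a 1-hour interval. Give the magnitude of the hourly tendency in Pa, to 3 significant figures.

1.44 mmHg / 1 h × 133.322 Pa/mmHg = 192 Pa/h.

192 Pa per hour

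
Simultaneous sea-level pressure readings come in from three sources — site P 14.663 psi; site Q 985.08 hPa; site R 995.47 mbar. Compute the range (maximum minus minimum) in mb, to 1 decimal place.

site P: 14.663 psi = 1010.978 mb.
site Q: 985.08 hPa = 985.080 mb.
Spread: 1010.978 − 985.080 = 25.9 mb.

25.9 mb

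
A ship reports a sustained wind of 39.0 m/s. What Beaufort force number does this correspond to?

39.0 m/s lies in the Beaufort 12 band (hurricane force, ≥32.7 m/s).

Beaufort force 12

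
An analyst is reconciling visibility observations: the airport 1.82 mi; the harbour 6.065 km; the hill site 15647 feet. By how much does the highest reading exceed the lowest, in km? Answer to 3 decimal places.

the airport: 1.82 SM = 2.92901 km.
the hill site: 15647 ft = 4.76921 km.
Spread: 6.06500 − 2.92901 = 3.136 km.

3.136 km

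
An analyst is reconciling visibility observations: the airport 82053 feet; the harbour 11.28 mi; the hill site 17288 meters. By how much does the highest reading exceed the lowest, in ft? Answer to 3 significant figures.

25300 ft

the harbour: 11.28 SM = 59558.40 ft.
the hill site: 17288 m = 56719.16 ft.
Spread: 82053.00 − 56719.16 = 25300 ft.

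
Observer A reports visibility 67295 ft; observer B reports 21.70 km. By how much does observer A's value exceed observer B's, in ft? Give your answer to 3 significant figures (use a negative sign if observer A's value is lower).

-3900 ft

observer B: 21.70 km = 71194.23 ft.
Difference: 67295.00 − 71194.23 = -3900 ft.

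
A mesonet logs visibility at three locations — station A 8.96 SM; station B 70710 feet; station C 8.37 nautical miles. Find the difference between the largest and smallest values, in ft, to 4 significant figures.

23400 ft

station A: 8.96 SM = 47308.80 ft.
station C: 8.37 nmi = 50857.09 ft.
Spread: 70710.00 − 47308.80 = 23400 ft.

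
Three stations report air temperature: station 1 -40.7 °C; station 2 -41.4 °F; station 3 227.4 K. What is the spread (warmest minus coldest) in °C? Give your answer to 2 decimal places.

station 2: -41.4 °F = -40.778 °C.
station 3: 227.4 K = -45.750 °C.
Spread: (-40.700) − (-45.750) = 5.050 °C.

5.05 °C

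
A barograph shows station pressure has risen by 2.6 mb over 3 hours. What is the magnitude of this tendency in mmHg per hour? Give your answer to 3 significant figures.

2.6 mb / 3 h × 0.750062 mmHg/mb = 0.650 mmHg/h.

0.650 mmHg per hour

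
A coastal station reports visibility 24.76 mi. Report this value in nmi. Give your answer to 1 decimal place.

21.5 nmi

1 SM = 0.868976 nmi, so 24.76 × 0.868976 = 21.5 nmi.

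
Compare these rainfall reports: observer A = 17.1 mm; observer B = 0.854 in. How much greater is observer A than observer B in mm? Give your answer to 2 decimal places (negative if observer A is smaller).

-4.59 mm

observer B: 0.854 in = 21.6916 mm.
Difference: 17.1000 − 21.6916 = -4.59 mm.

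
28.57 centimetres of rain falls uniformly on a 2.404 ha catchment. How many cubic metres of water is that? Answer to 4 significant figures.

Depth: 28.57 cm × 10 = 285.7 mm.
Area: 2.404 ha = 24040 m².
1 mm over 1 m² is 1 L, so volume = 285.7 × 24040 = 6868228 L = 6868 m³.

6868 cubic metres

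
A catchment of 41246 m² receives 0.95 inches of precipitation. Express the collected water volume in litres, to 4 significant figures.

Depth: 0.95 in × 25.4 = 24.13 mm.
1 mm over 1 m² is 1 L, so volume = 24.13 × 41246 = 995265.98 L ≈ 995300 L.

995300 litres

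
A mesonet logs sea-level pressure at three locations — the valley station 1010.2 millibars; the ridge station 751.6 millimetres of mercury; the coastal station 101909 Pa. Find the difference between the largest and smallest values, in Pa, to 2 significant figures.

the valley station: 1010.2 mb = 101020.00 Pa.
the ridge station: 751.6 mmHg = 100205.11 Pa.
Spread: 101909.00 − 100205.11 = 1700 Pa.

1700 Pa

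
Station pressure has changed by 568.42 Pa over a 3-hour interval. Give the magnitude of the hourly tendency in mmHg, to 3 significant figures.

1.42 mmHg per hour

568.42 Pa / 3 h × 0.00750062 mmHg/Pa = 1.42 mmHg/h.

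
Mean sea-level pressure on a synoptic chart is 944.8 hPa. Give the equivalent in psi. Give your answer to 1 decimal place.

13.7 psi

1 hPa = 0.0145038 psi, so 944.8 × 0.0145038 = 13.7 psi.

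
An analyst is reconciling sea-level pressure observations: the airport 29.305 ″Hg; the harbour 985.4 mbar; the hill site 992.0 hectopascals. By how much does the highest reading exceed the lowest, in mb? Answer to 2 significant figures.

the airport: 29.305 inHg = 992.381 mb.
the hill site: 992.0 hPa = 992.000 mb.
Spread: 992.381 − 985.400 = 7.0 mb.

7.0 mb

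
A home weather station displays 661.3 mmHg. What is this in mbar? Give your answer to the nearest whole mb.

882 mb

1 mmHg = 1.33322 mb, so 661.3 × 1.33322 = 882 mb.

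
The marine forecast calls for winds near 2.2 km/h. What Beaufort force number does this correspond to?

Beaufort force 1

2.2 km/h = 0.6 m/s, which is Beaufort 1 (light air, 0.3–1.5 m/s).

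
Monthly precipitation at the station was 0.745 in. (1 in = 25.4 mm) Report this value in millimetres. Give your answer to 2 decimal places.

18.92 mm

1 in = 25.4 mm, so 0.745 × 25.4 = 18.92 mm.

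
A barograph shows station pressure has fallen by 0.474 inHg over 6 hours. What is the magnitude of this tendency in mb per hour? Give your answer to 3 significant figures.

0.474 inHg / 6 h × 33.8639 mb/inHg = 2.68 mb/h.

2.68 mb per hour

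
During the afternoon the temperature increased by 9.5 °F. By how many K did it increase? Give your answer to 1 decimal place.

Converting a difference, only the 9/5 scale factor applies: ΔK = 9.5 × 0.5556 = 5.3 K.

5.3 K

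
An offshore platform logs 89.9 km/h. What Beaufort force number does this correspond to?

89.9 km/h = 25.0 m/s, which is Beaufort 10 (storm, 24.5–28.4 m/s).

Beaufort force 10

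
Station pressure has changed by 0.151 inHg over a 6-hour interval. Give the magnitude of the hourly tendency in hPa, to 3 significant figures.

0.852 hPa per hour

0.151 inHg / 6 h × 33.8639 hPa/inHg = 0.852 hPa/h.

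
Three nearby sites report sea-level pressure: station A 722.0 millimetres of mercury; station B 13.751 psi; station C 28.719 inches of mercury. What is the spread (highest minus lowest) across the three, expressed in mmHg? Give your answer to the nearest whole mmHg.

station B: 13.751 psi = 711.13 mmHg.
station C: 28.719 inHg = 729.46 mmHg.
Spread: 729.46 − 711.13 = 18 mmHg.

18 mmHg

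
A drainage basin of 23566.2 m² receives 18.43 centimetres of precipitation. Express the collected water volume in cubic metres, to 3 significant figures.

4340 cubic metres

Depth: 18.43 cm × 10 = 184.3 mm.
1 mm over 1 m² is 1 L, so volume = 184.3 × 23566.2 = 4343250.7 L = 4340 m³.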